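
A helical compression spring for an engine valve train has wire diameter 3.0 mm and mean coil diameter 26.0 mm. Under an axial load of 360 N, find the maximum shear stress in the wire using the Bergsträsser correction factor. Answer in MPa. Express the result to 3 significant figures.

1020 MPa

Spring index C = D/d = 26.0/3.0 = 8.6667
K_B = (4C+2)/(4C−3) = 36.667/31.667 = 1.1579
τ₀ = 8FD/(πd³) = 8·360·26.0/(π·3.0³) = 74880/84.823 = 882.78 MPa
τ_max = K·τ₀ = 1.1579 × 882.78 = 1022.2 MPa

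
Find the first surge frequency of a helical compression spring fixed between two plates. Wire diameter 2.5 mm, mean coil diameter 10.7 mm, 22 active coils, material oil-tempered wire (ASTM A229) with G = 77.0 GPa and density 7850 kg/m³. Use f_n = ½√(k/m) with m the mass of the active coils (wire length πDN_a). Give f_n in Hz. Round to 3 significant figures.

k = Gd⁴/(8D³N_a) = (77.0×10³)(2.5⁴)/(8·10.7³·22) = 13.95 N/mm = 13950 N/m
Wire length L = πDN_a = π·10.7·22 = 739.53 mm
m = ρ·(πd²/4)·L = 7850 × 4.9087×10⁻⁶ m² × 0.73953 m = 0.028497 kg
f_n = ½√(k/m) = 0.5·√(13950/0.028497) = 0.5·√(4.8954e+05) = 349.84 Hz

350 Hz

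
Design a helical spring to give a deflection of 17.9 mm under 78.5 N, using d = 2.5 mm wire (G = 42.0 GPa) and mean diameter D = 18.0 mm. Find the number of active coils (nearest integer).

8

Required rate k = F/δ = 78.5/17.9 = 4.3855 N/mm
N_a = Gd⁴/(8D³k) = (42.0×10³ × 2.5⁴)/(8 × 18.0³ × 4.3855)
    = 1.64062e+06 / 204609 = 8.018 → 8 coils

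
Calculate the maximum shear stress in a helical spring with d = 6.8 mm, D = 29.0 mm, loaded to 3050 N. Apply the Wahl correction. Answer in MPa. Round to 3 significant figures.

984 MPa

Spring index C = D/d = 29.0/6.8 = 4.2647
K_W = (4C−1)/(4C−4) + 0.615/C = 16.059/13.059 + 0.1442 = 1.3739
τ₀ = 8FD/(πd³) = 8·3050·29.0/(π·6.8³) = 707600/987.82 = 716.33 MPa
τ_max = K·τ₀ = 1.3739 × 716.33 = 984.19 MPa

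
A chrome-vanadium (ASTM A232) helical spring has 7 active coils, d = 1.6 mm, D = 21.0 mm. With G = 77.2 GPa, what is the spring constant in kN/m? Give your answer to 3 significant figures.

0.976 kN/m

k = Gd⁴/(8D³N_a) = (77.2×10³ × 1.6⁴) / (8 × 21.0³ × 7)
  = 505938 / 518616 = 0.97555 N/mm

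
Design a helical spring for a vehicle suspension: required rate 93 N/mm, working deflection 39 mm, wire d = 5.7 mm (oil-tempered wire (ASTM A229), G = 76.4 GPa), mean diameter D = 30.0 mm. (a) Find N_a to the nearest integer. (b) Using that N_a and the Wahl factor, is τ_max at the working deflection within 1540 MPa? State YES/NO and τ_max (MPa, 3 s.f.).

N_a = Gd⁴/(8D³k) = (76.4×10³)(5.7⁴)/(8·30.0³·93) = 4.015 → N_a = 4
Actual rate k = Gd⁴/(8D³·4) = 93.342 N/mm
Working load F = kδ = 93.342·39 = 3640.4 N
C = 30.0/5.7 = 5.2632; K_W = (4C−1)/(4C−4)+0.615/C = 1.2928
τ_max = K_W·8FD/(πd³) = 1.2928·1501.7 = 1941.3 MPa
τ_max > 1540 MPa → exceeds allowable

(a) 4 coils; (b) NO, τ_max = 1940 MPa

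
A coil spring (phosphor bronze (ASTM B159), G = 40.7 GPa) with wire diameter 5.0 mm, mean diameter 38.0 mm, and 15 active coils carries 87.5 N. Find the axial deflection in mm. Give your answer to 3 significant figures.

22.6 mm

k = Gd⁴/(8D³N_a) = (40.7×10³)(5.0⁴)/(8·38.0³·15) = 3.8632 N/mm
δ = F/k = 87.5 / 3.8632 = 22.65 mm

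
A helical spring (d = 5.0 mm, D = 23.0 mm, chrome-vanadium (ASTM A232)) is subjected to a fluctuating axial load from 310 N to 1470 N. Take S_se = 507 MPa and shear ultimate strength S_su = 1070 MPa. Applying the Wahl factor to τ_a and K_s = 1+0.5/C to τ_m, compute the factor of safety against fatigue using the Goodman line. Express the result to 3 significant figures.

C = D/d = 23.0/5.0 = 4.6000; K_W = (4C−1)/(4C−4)+0.615/C = 1.3420; K_s = 1+0.5/C = 1.1087
F_a = (F_max−F_min)/2 = 580 N; F_m = (F_max+F_min)/2 = 890 N
τ_a = K_W·8F_aD/(πd³) = 1.3420 × 271.76 = 364.71 MPa
τ_m = K_s·8F_mD/(πd³) = 1.1087 × 417.01 = 462.34 MPa
Goodman: 1/n_f = τ_a/S_se + τ_m/S_su = 364.71/507 + 462.34/1070 = 0.71935 + 0.43209 = 1.1514
n_f = 1/1.1514 = 0.8685

0.868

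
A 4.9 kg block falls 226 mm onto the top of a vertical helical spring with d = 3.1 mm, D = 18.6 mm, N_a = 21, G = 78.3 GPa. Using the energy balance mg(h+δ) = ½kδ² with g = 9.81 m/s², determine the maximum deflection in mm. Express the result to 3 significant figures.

k = Gd⁴/(8D³N_a) = (78.3×10³)(3.1⁴)/(8·18.6³·21) = 6.689 N/mm
W = mg = 4.9 × 9.81 = 48.069 N
½kδ² − Wδ − Wh = 0 → δ = (W + √(W² + 2kWh))/k
δ = (48.069 + √(2310.6 + 145333))/6.689 = (48.069 + 384.24)/6.689 = 64.631 mm

64.6 mm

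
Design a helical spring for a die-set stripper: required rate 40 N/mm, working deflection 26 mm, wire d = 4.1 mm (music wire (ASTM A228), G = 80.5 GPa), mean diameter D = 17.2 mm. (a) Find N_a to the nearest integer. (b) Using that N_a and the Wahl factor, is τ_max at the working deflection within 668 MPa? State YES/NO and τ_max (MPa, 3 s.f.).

(a) 14 coils; (b) NO, τ_max = 911 MPa

N_a = Gd⁴/(8D³k) = (80.5×10³)(4.1⁴)/(8·17.2³·40) = 13.97 → N_a = 14
Actual rate k = Gd⁴/(8D³·14) = 39.914 N/mm
Working load F = kδ = 39.914·26 = 1037.8 N
C = 17.2/4.1 = 4.1951; K_W = (4C−1)/(4C−4)+0.615/C = 1.3813
τ_max = K_W·8FD/(πd³) = 1.3813·659.51 = 911 MPa
τ_max > 668 MPa → exceeds allowable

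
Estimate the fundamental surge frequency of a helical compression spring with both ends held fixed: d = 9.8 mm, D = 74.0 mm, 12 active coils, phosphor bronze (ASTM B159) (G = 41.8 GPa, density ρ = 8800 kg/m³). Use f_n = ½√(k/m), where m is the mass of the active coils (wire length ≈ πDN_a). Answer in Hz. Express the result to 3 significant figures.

36.6 Hz

k = Gd⁴/(8D³N_a) = (41.8×10³)(9.8⁴)/(8·74.0³·12) = 9.9109 N/mm = 9910.9 N/m
Wire length L = πDN_a = π·74.0·12 = 2789.7 mm
m = ρ·(πd²/4)·L = 8800 × 75.43×10⁻⁶ m² × 2.7897 m = 1.8518 kg
f_n = ½√(k/m) = 0.5·√(9910.9/1.8518) = 0.5·√(5352.1) = 36.579 Hz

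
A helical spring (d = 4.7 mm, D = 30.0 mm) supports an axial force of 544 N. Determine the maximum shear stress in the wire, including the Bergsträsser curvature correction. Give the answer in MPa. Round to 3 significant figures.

489 MPa

Spring index C = D/d = 30.0/4.7 = 6.3830
K_B = (4C+2)/(4C−3) = 27.532/22.532 = 1.2219
τ₀ = 8FD/(πd³) = 8·544·30.0/(π·4.7³) = 130560/326.17 = 400.28 MPa
τ_max = K·τ₀ = 1.2219 × 400.28 = 489.11 MPa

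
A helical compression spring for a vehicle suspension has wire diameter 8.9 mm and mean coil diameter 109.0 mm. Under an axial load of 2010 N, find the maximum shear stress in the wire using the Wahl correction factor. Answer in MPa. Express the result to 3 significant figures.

Spring index C = D/d = 109.0/8.9 = 12.2472
K_W = (4C−1)/(4C−4) + 0.615/C = 47.989/44.989 + 0.0502 = 1.1169
τ₀ = 8FD/(πd³) = 8·2010·109.0/(π·8.9³) = 1.75272e+06/2214.7 = 791.39 MPa
τ_max = K·τ₀ = 1.1169 × 791.39 = 883.91 MPa

884 MPa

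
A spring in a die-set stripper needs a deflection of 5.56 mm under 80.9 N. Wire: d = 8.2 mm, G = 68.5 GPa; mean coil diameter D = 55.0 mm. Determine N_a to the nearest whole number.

Required rate k = F/δ = 80.9/5.56 = 14.55 N/mm
N_a = Gd⁴/(8D³k) = (68.5×10³ × 8.2⁴)/(8 × 55.0³ × 14.55)
    = 3.09703e+08 / 1.93665e+07 = 15.99 → 16 coils

16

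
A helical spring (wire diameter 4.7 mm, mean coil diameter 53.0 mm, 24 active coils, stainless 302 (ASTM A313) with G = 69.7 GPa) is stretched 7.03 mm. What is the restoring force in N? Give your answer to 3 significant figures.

k = Gd⁴/(8D³N_a) = (69.7×10³)(4.7⁴)/(8·53.0³·24) = 1.1899 N/mm
F = k·δ = 1.1899 × 7.03 = 8.3647 N

8.36 N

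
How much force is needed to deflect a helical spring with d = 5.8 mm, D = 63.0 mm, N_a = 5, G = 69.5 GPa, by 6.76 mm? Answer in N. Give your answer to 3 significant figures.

k = Gd⁴/(8D³N_a) = (69.5×10³)(5.8⁴)/(8·63.0³·5) = 7.8635 N/mm
F = k·δ = 7.8635 × 6.76 = 53.157 N

53.2 N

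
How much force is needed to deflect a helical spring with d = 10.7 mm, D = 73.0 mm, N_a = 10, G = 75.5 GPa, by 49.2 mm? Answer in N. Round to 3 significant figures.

k = Gd⁴/(8D³N_a) = (75.5×10³)(10.7⁴)/(8·73.0³·10) = 31.8 N/mm
F = k·δ = 31.8 × 49.2 = 1564.5 N

1560 N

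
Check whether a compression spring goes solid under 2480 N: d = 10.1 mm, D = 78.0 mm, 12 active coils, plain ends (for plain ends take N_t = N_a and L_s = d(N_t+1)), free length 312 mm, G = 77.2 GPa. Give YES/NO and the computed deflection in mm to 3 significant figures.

NO, δ = 141 mm

k = Gd⁴/(8D³N_a) = (77.2×10³)(10.1⁴)/(8·78.0³·12) = 17.634 N/mm
N_t = 12; L_s = 10.1·13 = 131.3 mm; δ_solid = L₀ − L_s = 312 − 131.3 = 180.7 mm
δ = F/k = 2480/17.634 = 140.64 mm
δ < δ_solid → spring does not go solid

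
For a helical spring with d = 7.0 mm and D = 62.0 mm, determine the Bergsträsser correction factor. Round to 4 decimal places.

1.1542

C = D/d = 62.0/7.0 = 8.8571
K_B = (4C+2)/(4C−3) = 37.429/32.429 = 1.1542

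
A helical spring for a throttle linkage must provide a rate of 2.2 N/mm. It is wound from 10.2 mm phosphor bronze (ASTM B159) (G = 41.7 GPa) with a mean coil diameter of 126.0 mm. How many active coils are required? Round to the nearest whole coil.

N_a = Gd⁴/(8D³k) = (41.7×10³ × 10.2⁴)/(8 × 126.0³ × 2.2)
    = 4.51374e+08 / 3.52066e+07 = 12.82 → 13 coils

13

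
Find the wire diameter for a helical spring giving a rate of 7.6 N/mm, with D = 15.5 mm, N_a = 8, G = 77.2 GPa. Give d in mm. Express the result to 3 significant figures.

d = (8D³N_a·k / G)^(1/4) = (8·15.5³·8·7.6 / (77.2×10³))^0.25
  = (23.462)^0.25 = 2.2009 mm

2.20 mm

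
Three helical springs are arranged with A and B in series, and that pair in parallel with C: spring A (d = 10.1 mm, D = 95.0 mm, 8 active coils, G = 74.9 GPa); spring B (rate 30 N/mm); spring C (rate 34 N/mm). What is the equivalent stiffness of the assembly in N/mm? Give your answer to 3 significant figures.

k_A = Gd⁴/(8D³N_a) = (74.9×10³)(10.1⁴)/(8·95.0³·8) = 14.204 N/mm
Springs A,B series: k_AB = 1/(1/14.204+1/30) = 9.6399 N/mm; parallel with C: k_eq = 9.6399+34 = 43.64 N/mm

43.6 N/mm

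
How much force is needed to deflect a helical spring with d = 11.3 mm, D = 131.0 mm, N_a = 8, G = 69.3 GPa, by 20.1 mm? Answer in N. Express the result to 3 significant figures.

158 N

k = Gd⁴/(8D³N_a) = (69.3×10³)(11.3⁴)/(8·131.0³·8) = 7.8533 N/mm
F = k·δ = 7.8533 × 20.1 = 157.85 N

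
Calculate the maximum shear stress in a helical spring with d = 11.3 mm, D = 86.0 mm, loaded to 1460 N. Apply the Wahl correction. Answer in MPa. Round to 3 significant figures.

Spring index C = D/d = 86.0/11.3 = 7.6106
K_W = (4C−1)/(4C−4) + 0.615/C = 29.442/26.442 + 0.0808 = 1.1943
τ₀ = 8FD/(πd³) = 8·1460·86.0/(π·11.3³) = 1.00448e+06/4533 = 221.59 MPa
τ_max = K·τ₀ = 1.1943 × 221.59 = 264.64 MPa

265 MPa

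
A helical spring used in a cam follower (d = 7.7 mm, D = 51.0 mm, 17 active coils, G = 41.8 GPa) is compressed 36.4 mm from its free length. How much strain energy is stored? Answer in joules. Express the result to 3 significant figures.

k = Gd⁴/(8D³N_a) = (41.8×10³)(7.7⁴)/(8·51.0³·17) = 8.145 N/mm
U = ½kδ² = 0.5 × 8.145 × 36.4² = 5395.9 N·mm = 5.3959 J

5.40 J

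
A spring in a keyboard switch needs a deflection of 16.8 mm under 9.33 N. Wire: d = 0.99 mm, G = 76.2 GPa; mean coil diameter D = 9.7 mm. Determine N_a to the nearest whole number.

18

Required rate k = F/δ = 9.33/16.8 = 0.55536 N/mm
N_a = Gd⁴/(8D³k) = (76.2×10³ × 0.99⁴)/(8 × 9.7³ × 0.55536)
    = 73197.4 / 4054.88 = 18.05 → 18 coils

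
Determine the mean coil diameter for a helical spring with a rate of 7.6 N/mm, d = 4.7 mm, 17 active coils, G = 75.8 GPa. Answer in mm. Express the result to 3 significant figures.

33.0 mm

D = (Gd⁴/(8N_a·k))^(1/3) = (75.8×10³·4.7⁴/(8·17·7.6))^(1/3)
  = (35785.6)^(1/3) = 32.9536 mm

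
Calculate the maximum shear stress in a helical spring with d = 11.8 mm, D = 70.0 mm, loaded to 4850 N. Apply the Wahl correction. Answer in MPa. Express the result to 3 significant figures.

Spring index C = D/d = 70.0/11.8 = 5.9322
K_W = (4C−1)/(4C−4) + 0.615/C = 22.729/19.729 + 0.1037 = 1.2557
τ₀ = 8FD/(πd³) = 8·4850·70.0/(π·11.8³) = 2.716e+06/5161.7 = 526.18 MPa
τ_max = K·τ₀ = 1.2557 × 526.18 = 660.74 MPa

661 MPa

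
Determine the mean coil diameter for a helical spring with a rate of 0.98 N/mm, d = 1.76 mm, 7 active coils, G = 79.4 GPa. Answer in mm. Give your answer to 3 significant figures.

D = (Gd⁴/(8N_a·k))^(1/3) = (79.4×10³·1.76⁴/(8·7·0.98))^(1/3)
  = (13882.2)^(1/3) = 24.0336 mm

24.0 mm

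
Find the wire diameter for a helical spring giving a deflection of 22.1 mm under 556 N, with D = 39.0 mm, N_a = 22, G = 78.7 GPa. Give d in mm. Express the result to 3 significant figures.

Required rate k = F/δ = 556/22.1 = 25.158 N/mm
d = (8D³N_a·k / G)^(1/4) = (8·39.0³·22·25.158 / (78.7×10³))^0.25
  = (3337.4)^0.25 = 7.6007 mm

7.60 mm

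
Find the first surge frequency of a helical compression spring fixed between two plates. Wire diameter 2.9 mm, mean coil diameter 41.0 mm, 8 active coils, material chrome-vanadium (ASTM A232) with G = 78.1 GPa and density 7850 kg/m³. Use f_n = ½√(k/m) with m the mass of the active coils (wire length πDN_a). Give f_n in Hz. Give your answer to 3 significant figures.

76.5 Hz

k = Gd⁴/(8D³N_a) = (78.1×10³)(2.9⁴)/(8·41.0³·8) = 1.2523 N/mm = 1252.3 N/m
Wire length L = πDN_a = π·41.0·8 = 1030.4 mm
m = ρ·(πd²/4)·L = 7850 × 6.6052×10⁻⁶ m² × 1.0304 m = 0.053429 kg
f_n = ½√(k/m) = 0.5·√(1252.3/0.053429) = 0.5·√(23439) = 76.548 Hz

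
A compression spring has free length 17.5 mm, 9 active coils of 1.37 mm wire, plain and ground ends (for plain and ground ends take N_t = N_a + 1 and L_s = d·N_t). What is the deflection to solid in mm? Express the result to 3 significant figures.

3.80 mm

N_t = 10; L_s = 1.37·10 = 13.7 mm
δ_solid = L₀ − L_s = 17.5 − 13.7 = 3.8 mm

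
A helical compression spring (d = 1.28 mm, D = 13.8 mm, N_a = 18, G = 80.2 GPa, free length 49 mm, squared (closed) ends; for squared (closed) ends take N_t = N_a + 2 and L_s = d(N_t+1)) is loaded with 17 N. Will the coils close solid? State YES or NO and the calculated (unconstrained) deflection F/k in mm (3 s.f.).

YES, δ = 29.9 mm

k = Gd⁴/(8D³N_a) = (80.2×10³)(1.28⁴)/(8·13.8³·18) = 0.56887 N/mm
N_t = 20; L_s = 1.28·21 = 26.88 mm; δ_solid = L₀ − L_s = 49 − 26.88 = 22.12 mm
δ = F/k = 17/0.56887 = 29.884 mm
δ ≥ δ_solid → spring goes solid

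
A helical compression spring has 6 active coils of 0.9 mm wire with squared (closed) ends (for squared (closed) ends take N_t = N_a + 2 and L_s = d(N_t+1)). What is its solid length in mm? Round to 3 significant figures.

8.10 mm

squared (closed) ends: N_t = N_a + 2 = 6 + 2 = 8
L_s = d·(N_t+1) = 0.9 × 9 = 8.1 mm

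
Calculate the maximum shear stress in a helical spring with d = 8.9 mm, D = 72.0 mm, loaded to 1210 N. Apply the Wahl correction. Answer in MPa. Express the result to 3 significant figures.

Spring index C = D/d = 72.0/8.9 = 8.0899
K_W = (4C−1)/(4C−4) + 0.615/C = 31.360/28.360 + 0.0760 = 1.1818
τ₀ = 8FD/(πd³) = 8·1210·72.0/(π·8.9³) = 696960/2214.7 = 314.69 MPa
τ_max = K·τ₀ = 1.1818 × 314.69 = 371.91 MPa

372 MPa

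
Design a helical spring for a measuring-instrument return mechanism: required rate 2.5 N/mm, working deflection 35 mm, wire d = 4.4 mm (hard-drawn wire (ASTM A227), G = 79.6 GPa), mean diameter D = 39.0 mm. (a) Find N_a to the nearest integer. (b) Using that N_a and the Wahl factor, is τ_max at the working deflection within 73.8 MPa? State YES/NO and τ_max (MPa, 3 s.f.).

N_a = Gd⁴/(8D³k) = (79.6×10³)(4.4⁴)/(8·39.0³·2.5) = 25.15 → N_a = 25
Actual rate k = Gd⁴/(8D³·25) = 2.5148 N/mm
Working load F = kδ = 2.5148·35 = 88.017 N
C = 39.0/4.4 = 8.8636; K_W = (4C−1)/(4C−4)+0.615/C = 1.1648
τ_max = K_W·8FD/(πd³) = 1.1648·102.62 = 119.52 MPa
τ_max > 73.8 MPa → exceeds allowable

(a) 25 coils; (b) NO, τ_max = 120 MPa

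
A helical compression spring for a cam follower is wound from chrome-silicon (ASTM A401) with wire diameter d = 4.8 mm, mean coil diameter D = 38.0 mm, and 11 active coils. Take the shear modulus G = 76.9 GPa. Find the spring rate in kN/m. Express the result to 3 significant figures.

8.45 kN/m

k = Gd⁴/(8D³N_a) = (76.9×10³ × 4.8⁴) / (8 × 38.0³ × 11)
  = 4.08217e+07 / 4.82874e+06 = 8.4539 N/mm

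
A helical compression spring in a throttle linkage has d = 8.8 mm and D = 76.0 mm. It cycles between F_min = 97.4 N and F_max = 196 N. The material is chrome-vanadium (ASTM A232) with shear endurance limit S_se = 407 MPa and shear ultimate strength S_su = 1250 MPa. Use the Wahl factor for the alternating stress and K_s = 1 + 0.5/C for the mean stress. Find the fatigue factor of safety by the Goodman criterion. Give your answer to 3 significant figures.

C = D/d = 76.0/8.8 = 8.6364; K_W = (4C−1)/(4C−4)+0.615/C = 1.1694; K_s = 1+0.5/C = 1.0579
F_a = (F_max−F_min)/2 = 49.3 N; F_m = (F_max+F_min)/2 = 146.7 N
τ_a = K_W·8F_aD/(πd³) = 1.1694 × 14.001 = 16.373 MPa
τ_m = K_s·8F_mD/(πd³) = 1.0579 × 41.662 = 44.074 MPa
Goodman: 1/n_f = τ_a/S_se + τ_m/S_su = 16.373/407 + 44.074/1250 = 0.04023 + 0.03526 = 0.075487
n_f = 1/0.075487 = 13.25

13.2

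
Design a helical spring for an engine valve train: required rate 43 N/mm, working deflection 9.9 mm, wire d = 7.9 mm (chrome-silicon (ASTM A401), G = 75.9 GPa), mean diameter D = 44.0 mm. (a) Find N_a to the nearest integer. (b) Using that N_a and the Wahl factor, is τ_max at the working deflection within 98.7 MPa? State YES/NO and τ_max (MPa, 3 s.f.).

(a) 10 coils; (b) NO, τ_max = 124 MPa

N_a = Gd⁴/(8D³k) = (75.9×10³)(7.9⁴)/(8·44.0³·43) = 10.09 → N_a = 10
Actual rate k = Gd⁴/(8D³·10) = 43.381 N/mm
Working load F = kδ = 43.381·9.9 = 429.47 N
C = 44.0/7.9 = 5.5696; K_W = (4C−1)/(4C−4)+0.615/C = 1.2745
τ_max = K_W·8FD/(πd³) = 1.2745·97.6 = 124.4 MPa
τ_max > 98.7 MPa → exceeds allowable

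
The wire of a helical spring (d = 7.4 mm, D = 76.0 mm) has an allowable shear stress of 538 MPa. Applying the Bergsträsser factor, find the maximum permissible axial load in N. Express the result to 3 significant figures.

C = D/d = 76.0/7.4 = 10.2703
K_B = (4C+2)/(4C−3) = 43.081/38.081 = 1.1313
τ_max = K·8FD/(πd³) → F_max = τ_allow·πd³/(8DK)
F_max = 538·π·7.4³/(8·76.0·1.1313) = 6.849e+05/687.83 = 995.74 N

996 N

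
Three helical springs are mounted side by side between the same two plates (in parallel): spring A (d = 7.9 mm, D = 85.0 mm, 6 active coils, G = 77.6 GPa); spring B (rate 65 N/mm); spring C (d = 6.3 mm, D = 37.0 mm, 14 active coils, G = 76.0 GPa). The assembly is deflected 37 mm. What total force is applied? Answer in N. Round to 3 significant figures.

k_A = Gd⁴/(8D³N_a) = (77.6×10³)(7.9⁴)/(8·85.0³·6) = 10.253 N/mm
k_C = Gd⁴/(8D³N_a) = (76.0×10³)(6.3⁴)/(8·37.0³·14) = 21.103 N/mm
Parallel: k_eq = 10.253 + 65 + 21.103 = 96.357 N/mm
F = k_eq·δ = 96.357·37 = 3565.2 N

3570 N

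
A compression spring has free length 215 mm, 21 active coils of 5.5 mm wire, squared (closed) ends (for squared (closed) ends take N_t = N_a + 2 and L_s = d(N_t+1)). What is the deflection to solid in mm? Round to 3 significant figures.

83.0 mm

N_t = 23; L_s = 5.5·24 = 132 mm
δ_solid = L₀ − L_s = 215 − 132 = 83 mm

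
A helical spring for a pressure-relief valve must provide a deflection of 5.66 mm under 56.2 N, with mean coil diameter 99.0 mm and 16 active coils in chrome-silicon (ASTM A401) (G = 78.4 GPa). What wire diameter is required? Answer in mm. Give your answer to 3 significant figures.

11.2 mm

Required rate k = F/δ = 56.2/5.66 = 9.9293 N/mm
d = (8D³N_a·k / G)^(1/4) = (8·99.0³·16·9.9293 / (78.4×10³))^0.25
  = (15730)^0.25 = 11.1990 mm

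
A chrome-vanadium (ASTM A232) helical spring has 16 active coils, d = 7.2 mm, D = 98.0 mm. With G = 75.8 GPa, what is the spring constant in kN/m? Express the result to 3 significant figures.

1.69 kN/m

k = Gd⁴/(8D³N_a) = (75.8×10³ × 7.2⁴) / (8 × 98.0³ × 16)
  = 2.03704e+08 / 1.20473e+08 = 1.6909 N/mm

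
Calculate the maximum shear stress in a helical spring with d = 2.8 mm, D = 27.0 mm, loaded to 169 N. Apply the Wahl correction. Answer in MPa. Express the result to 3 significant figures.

Spring index C = D/d = 27.0/2.8 = 9.6429
K_W = (4C−1)/(4C−4) + 0.615/C = 37.571/34.571 + 0.0638 = 1.1506
τ₀ = 8FD/(πd³) = 8·169·27.0/(π·2.8³) = 36504/68.964 = 529.32 MPa
τ_max = K·τ₀ = 1.1506 × 529.32 = 609.01 MPa

609 MPa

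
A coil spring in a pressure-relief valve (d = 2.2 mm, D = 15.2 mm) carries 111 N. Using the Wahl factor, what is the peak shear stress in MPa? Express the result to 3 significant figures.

491 MPa

Spring index C = D/d = 15.2/2.2 = 6.9091
K_W = (4C−1)/(4C−4) + 0.615/C = 26.636/23.636 + 0.0890 = 1.2159
τ₀ = 8FD/(πd³) = 8·111·15.2/(π·2.2³) = 13497.6/33.452 = 403.5 MPa
τ_max = K·τ₀ = 1.2159 × 403.5 = 490.62 MPa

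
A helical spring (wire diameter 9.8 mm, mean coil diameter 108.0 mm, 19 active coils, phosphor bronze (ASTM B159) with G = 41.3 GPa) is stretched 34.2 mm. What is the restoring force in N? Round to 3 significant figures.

68.0 N

k = Gd⁴/(8D³N_a) = (41.3×10³)(9.8⁴)/(8·108.0³·19) = 1.9895 N/mm
F = k·δ = 1.9895 × 34.2 = 68.04 N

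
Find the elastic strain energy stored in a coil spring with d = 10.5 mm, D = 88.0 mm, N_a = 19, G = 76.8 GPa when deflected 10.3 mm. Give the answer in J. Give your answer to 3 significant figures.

0.478 J

k = Gd⁴/(8D³N_a) = (76.8×10³)(10.5⁴)/(8·88.0³·19) = 9.0121 N/mm
U = ½kδ² = 0.5 × 9.0121 × 10.3² = 478.05 N·mm = 0.47805 J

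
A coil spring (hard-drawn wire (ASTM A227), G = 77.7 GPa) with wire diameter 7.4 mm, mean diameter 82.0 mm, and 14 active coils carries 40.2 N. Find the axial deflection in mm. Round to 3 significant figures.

k = Gd⁴/(8D³N_a) = (77.7×10³)(7.4⁴)/(8·82.0³·14) = 3.773 N/mm
δ = F/k = 40.2 / 3.773 = 10.655 mm

10.7 mm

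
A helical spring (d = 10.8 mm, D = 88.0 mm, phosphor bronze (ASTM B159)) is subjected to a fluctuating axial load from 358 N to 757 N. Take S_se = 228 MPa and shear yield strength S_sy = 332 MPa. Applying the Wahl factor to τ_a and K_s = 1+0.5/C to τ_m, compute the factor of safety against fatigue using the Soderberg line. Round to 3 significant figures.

2.00

C = D/d = 88.0/10.8 = 8.1481; K_W = (4C−1)/(4C−4)+0.615/C = 1.1804; K_s = 1+0.5/C = 1.0614
F_a = (F_max−F_min)/2 = 199.5 N; F_m = (F_max+F_min)/2 = 557.5 N
τ_a = K_W·8F_aD/(πd³) = 1.1804 × 35.489 = 41.891 MPa
τ_m = K_s·8F_mD/(πd³) = 1.0614 × 99.174 = 105.26 MPa
Soderberg: 1/n_f = τ_a/S_se + τ_m/S_sy = 41.891/228 + 105.26/332 = 0.18373 + 0.31705 = 0.50078
n_f = 1/0.50078 = 1.997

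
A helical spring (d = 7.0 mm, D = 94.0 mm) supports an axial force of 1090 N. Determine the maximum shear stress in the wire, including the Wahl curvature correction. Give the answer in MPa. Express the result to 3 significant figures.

Spring index C = D/d = 94.0/7.0 = 13.4286
K_W = (4C−1)/(4C−4) + 0.615/C = 52.714/49.714 + 0.0458 = 1.1061
τ₀ = 8FD/(πd³) = 8·1090·94.0/(π·7.0³) = 819680/1077.6 = 760.68 MPa
τ_max = K·τ₀ = 1.1061 × 760.68 = 841.42 MPa

841 MPa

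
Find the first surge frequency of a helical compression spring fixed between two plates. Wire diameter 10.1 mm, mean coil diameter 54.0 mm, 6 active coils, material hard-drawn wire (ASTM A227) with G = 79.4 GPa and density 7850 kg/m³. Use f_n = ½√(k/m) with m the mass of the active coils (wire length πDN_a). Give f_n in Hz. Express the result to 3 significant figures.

207 Hz

k = Gd⁴/(8D³N_a) = (79.4×10³)(10.1⁴)/(8·54.0³·6) = 109.32 N/mm = 1.0932e+05 N/m
Wire length L = πDN_a = π·54.0·6 = 1017.9 mm
m = ρ·(πd²/4)·L = 7850 × 80.118×10⁻⁶ m² × 1.0179 m = 0.64017 kg
f_n = ½√(k/m) = 0.5·√(1.0932e+05/0.64017) = 0.5·√(1.7076e+05) = 206.62 Hz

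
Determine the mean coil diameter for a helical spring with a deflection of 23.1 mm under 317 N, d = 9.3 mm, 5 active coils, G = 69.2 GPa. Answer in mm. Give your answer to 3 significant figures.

98.1 mm

Required rate k = F/δ = 317/23.1 = 13.723 N/mm
D = (Gd⁴/(8N_a·k))^(1/3) = (69.2×10³·9.3⁴/(8·5·13.723))^(1/3)
  = (943041)^(1/3) = 98.0641 mm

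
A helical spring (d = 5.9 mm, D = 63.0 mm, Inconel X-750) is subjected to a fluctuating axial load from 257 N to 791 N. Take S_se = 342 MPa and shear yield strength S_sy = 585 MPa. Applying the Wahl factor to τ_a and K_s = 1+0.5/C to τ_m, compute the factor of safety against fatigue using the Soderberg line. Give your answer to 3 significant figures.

0.702

C = D/d = 63.0/5.9 = 10.6780; K_W = (4C−1)/(4C−4)+0.615/C = 1.1351; K_s = 1+0.5/C = 1.0468
F_a = (F_max−F_min)/2 = 267 N; F_m = (F_max+F_min)/2 = 524 N
τ_a = K_W·8F_aD/(πd³) = 1.1351 × 208.56 = 236.74 MPa
τ_m = K_s·8F_mD/(πd³) = 1.0468 × 409.31 = 428.48 MPa
Soderberg: 1/n_f = τ_a/S_se + τ_m/S_sy = 236.74/342 + 428.48/585 = 0.69221 + 0.73244 = 1.4247
n_f = 1/1.4247 = 0.7019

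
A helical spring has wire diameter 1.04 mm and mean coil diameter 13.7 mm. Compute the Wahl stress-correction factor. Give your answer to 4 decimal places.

C = D/d = 13.7/1.04 = 13.1731
K_W = (4C−1)/(4C−4) + 0.615/C = 51.692/48.692 + 0.0467 = 1.1083

1.1083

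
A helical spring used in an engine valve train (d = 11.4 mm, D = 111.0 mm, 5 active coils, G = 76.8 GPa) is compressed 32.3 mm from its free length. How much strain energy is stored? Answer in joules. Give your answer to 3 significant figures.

12.4 J

k = Gd⁴/(8D³N_a) = (76.8×10³)(11.4⁴)/(8·111.0³·5) = 23.711 N/mm
U = ½kδ² = 0.5 × 23.711 × 32.3² = 12369 N·mm = 12.369 J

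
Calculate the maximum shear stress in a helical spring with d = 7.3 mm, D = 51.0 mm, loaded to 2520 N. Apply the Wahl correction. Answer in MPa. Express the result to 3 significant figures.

Spring index C = D/d = 51.0/7.3 = 6.9863
K_W = (4C−1)/(4C−4) + 0.615/C = 26.945/23.945 + 0.0880 = 1.2133
τ₀ = 8FD/(πd³) = 8·2520·51.0/(π·7.3³) = 1.02816e+06/1222.1 = 841.28 MPa
τ_max = K·τ₀ = 1.2133 × 841.28 = 1020.7 MPa

1020 MPa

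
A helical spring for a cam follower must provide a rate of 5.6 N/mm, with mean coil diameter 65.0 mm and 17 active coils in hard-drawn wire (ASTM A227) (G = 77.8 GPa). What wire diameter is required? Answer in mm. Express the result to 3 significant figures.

7.20 mm

d = (8D³N_a·k / G)^(1/4) = (8·65.0³·17·5.6 / (77.8×10³))^0.25
  = (2688.4)^0.25 = 7.2007 mm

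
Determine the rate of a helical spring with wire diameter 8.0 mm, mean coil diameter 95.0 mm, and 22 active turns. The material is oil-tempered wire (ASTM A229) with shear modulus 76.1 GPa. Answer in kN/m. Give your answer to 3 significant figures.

k = Gd⁴/(8D³N_a) = (76.1×10³ × 8.0⁴) / (8 × 95.0³ × 22)
  = 3.11706e+08 / 1.50898e+08 = 2.0657 N/mm

2.07 kN/m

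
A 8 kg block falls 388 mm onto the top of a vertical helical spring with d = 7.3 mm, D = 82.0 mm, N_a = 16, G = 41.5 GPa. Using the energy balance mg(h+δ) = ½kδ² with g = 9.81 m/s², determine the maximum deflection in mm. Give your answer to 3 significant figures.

k = Gd⁴/(8D³N_a) = (41.5×10³)(7.3⁴)/(8·82.0³·16) = 1.6699 N/mm
W = mg = 8 × 9.81 = 78.48 N
½kδ² − Wδ − Wh = 0 → δ = (W + √(W² + 2kWh))/k
δ = (78.48 + √(6159.1 + 101697))/1.6699 = (78.48 + 328.41)/1.6699 = 243.67 mm

244 mm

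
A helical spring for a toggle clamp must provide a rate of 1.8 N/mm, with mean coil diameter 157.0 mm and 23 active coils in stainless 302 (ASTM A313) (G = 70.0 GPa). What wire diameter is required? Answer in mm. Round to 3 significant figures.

d = (8D³N_a·k / G)^(1/4) = (8·157.0³·23·1.8 / (70.0×10³))^0.25
  = (18310)^0.25 = 11.6325 mm

11.6 mm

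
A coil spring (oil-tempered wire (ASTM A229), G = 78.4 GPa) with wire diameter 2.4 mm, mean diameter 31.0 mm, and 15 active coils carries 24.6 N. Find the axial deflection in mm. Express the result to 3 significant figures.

33.8 mm

k = Gd⁴/(8D³N_a) = (78.4×10³)(2.4⁴)/(8·31.0³·15) = 0.7276 N/mm
δ = F/k = 24.6 / 0.7276 = 33.81 mm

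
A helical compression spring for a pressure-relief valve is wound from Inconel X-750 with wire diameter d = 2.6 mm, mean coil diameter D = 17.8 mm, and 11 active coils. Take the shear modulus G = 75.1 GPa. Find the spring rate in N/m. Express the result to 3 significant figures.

6910 N/m

k = Gd⁴/(8D³N_a) = (75.1×10³ × 2.6⁴) / (8 × 17.8³ × 11)
  = 3.43189e+06 / 496298 = 6.915 N/mm = 6915 N/m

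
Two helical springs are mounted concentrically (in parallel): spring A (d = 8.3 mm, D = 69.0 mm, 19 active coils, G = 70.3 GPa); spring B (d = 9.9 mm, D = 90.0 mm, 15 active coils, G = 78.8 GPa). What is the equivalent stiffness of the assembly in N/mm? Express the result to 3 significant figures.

k_A = Gd⁴/(8D³N_a) = (70.3×10³)(8.3⁴)/(8·69.0³·19) = 6.6815 N/mm
k_B = Gd⁴/(8D³N_a) = (78.8×10³)(9.9⁴)/(8·90.0³·15) = 8.6528 N/mm
Parallel: k_eq = 6.6815 + 8.6528 = 15.334 N/mm

15.3 N/mm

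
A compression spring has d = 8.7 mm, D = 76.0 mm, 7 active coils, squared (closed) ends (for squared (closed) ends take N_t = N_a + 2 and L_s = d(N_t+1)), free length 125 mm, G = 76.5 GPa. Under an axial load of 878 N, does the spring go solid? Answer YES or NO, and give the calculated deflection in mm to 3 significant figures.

YES, δ = 49.2 mm

k = Gd⁴/(8D³N_a) = (76.5×10³)(8.7⁴)/(8·76.0³·7) = 17.828 N/mm
N_t = 9; L_s = 8.7·10 = 87 mm; δ_solid = L₀ − L_s = 125 − 87 = 38 mm
δ = F/k = 878/17.828 = 49.248 mm
δ ≥ δ_solid → spring goes solid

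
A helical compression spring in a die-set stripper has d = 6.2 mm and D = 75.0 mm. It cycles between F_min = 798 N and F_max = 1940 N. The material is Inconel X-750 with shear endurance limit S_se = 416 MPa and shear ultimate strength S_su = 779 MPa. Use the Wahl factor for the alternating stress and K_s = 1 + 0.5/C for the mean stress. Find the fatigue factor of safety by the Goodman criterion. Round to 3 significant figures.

0.371

C = D/d = 75.0/6.2 = 12.0968; K_W = (4C−1)/(4C−4)+0.615/C = 1.1184; K_s = 1+0.5/C = 1.0413
F_a = (F_max−F_min)/2 = 571 N; F_m = (F_max+F_min)/2 = 1369 N
τ_a = K_W·8F_aD/(πd³) = 1.1184 × 457.58 = 511.76 MPa
τ_m = K_s·8F_mD/(πd³) = 1.0413 × 1097.1 = 1142.4 MPa
Goodman: 1/n_f = τ_a/S_se + τ_m/S_su = 511.76/416 + 1142.4/779 = 1.23020 + 1.46650 = 2.6967
n_f = 1/2.6967 = 0.3708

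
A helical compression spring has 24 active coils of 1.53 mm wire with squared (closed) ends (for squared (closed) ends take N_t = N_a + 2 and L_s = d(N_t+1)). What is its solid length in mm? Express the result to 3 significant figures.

squared (closed) ends: N_t = N_a + 2 = 24 + 2 = 26
L_s = d·(N_t+1) = 1.53 × 27 = 41.31 mm

41.3 mm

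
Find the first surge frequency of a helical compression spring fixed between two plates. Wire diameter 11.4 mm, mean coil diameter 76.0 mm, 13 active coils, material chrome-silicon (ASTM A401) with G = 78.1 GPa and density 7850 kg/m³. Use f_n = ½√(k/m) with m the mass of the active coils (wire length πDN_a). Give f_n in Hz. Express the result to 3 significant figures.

53.9 Hz

k = Gd⁴/(8D³N_a) = (78.1×10³)(11.4⁴)/(8·76.0³·13) = 28.893 N/mm = 28893 N/m
Wire length L = πDN_a = π·76.0·13 = 3103.9 mm
m = ρ·(πd²/4)·L = 7850 × 102.07×10⁻⁶ m² × 3.1039 m = 2.487 kg
f_n = ½√(k/m) = 0.5·√(28893/2.487) = 0.5·√(11618) = 53.893 Hz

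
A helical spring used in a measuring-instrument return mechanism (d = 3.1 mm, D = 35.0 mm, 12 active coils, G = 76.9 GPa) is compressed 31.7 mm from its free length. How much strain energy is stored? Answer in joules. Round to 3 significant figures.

0.867 J

k = Gd⁴/(8D³N_a) = (76.9×10³)(3.1⁴)/(8·35.0³·12) = 1.7254 N/mm
U = ½kδ² = 0.5 × 1.7254 × 31.7² = 866.93 N·mm = 0.86693 J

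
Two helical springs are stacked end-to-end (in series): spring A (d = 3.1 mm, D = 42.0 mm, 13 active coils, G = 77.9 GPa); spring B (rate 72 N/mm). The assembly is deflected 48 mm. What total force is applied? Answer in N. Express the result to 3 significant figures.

44.2 N

k_A = Gd⁴/(8D³N_a) = (77.9×10³)(3.1⁴)/(8·42.0³·13) = 0.93369 N/mm
Series: 1/k_eq = 1/0.93369 + 1/72 = 1.0849; k_eq = 0.92174 N/mm
F = k_eq·δ = 0.92174·48 = 44.243 N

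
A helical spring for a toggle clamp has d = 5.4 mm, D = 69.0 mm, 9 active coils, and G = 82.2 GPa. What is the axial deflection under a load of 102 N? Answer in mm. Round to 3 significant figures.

34.5 mm

k = Gd⁴/(8D³N_a) = (82.2×10³)(5.4⁴)/(8·69.0³·9) = 2.9551 N/mm
δ = F/k = 102 / 2.9551 = 34.517 mm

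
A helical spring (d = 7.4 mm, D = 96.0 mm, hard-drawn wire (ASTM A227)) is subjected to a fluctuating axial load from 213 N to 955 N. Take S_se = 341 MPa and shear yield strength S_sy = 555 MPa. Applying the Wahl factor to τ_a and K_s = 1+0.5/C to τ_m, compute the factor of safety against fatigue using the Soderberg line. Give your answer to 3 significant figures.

C = D/d = 96.0/7.4 = 12.9730; K_W = (4C−1)/(4C−4)+0.615/C = 1.1100; K_s = 1+0.5/C = 1.0385
F_a = (F_max−F_min)/2 = 371 N; F_m = (F_max+F_min)/2 = 584 N
τ_a = K_W·8F_aD/(πd³) = 1.1100 × 223.82 = 248.45 MPa
τ_m = K_s·8F_mD/(πd³) = 1.0385 × 352.31 = 365.89 MPa
Soderberg: 1/n_f = τ_a/S_se + τ_m/S_sy = 248.45/341 + 365.89/555 = 0.72858 + 0.65926 = 1.3878
n_f = 1/1.3878 = 0.7205

0.721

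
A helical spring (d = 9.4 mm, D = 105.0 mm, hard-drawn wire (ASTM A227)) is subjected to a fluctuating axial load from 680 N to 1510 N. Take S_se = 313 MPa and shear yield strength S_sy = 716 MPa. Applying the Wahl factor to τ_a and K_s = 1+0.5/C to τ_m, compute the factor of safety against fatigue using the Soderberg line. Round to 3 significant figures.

1.00

C = D/d = 105.0/9.4 = 11.1702; K_W = (4C−1)/(4C−4)+0.615/C = 1.1288; K_s = 1+0.5/C = 1.0448
F_a = (F_max−F_min)/2 = 415 N; F_m = (F_max+F_min)/2 = 1095 N
τ_a = K_W·8F_aD/(πd³) = 1.1288 × 133.6 = 150.8 MPa
τ_m = K_s·8F_mD/(πd³) = 1.0448 × 352.5 = 368.28 MPa
Soderberg: 1/n_f = τ_a/S_se + τ_m/S_sy = 150.8/313 + 368.28/716 = 0.48180 + 0.51436 = 0.99616
n_f = 1/0.99616 = 1.004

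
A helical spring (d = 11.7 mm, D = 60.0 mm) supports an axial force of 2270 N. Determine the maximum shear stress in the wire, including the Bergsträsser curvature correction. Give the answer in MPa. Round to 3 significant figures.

Spring index C = D/d = 60.0/11.7 = 5.1282
K_B = (4C+2)/(4C−3) = 22.513/17.513 = 1.2855
τ₀ = 8FD/(πd³) = 8·2270·60.0/(π·11.7³) = 1.0896e+06/5031.6 = 216.55 MPa
τ_max = K·τ₀ = 1.2855 × 216.55 = 278.38 MPa

278 MPa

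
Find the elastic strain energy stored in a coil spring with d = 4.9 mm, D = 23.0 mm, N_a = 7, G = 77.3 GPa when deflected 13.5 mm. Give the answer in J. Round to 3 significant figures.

5.96 J

k = Gd⁴/(8D³N_a) = (77.3×10³)(4.9⁴)/(8·23.0³·7) = 65.402 N/mm
U = ½kδ² = 0.5 × 65.402 × 13.5² = 5959.8 N·mm = 5.9598 J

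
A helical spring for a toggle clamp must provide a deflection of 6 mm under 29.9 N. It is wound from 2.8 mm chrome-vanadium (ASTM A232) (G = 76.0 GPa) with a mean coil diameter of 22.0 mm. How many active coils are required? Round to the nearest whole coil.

11

Required rate k = F/δ = 29.9/6 = 4.9833 N/mm
N_a = Gd⁴/(8D³k) = (76.0×10³ × 2.8⁴)/(8 × 22.0³ × 4.9833)
    = 4.67139e+06 / 424500 = 11 → 11 coils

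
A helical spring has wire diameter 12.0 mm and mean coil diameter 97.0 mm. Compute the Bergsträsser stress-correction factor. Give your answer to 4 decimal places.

C = D/d = 97.0/12.0 = 8.0833
K_B = (4C+2)/(4C−3) = 34.333/29.333 = 1.1705

1.1705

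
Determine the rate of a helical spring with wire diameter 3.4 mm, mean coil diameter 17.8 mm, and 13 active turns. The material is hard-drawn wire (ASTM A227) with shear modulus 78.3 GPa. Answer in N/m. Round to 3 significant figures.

k = Gd⁴/(8D³N_a) = (78.3×10³ × 3.4⁴) / (8 × 17.8³ × 13)
  = 1.04635e+07 / 586534 = 17.84 N/mm = 17840 N/m

17800 N/m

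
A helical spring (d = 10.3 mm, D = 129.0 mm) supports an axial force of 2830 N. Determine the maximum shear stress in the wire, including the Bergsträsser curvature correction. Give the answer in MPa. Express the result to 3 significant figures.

Spring index C = D/d = 129.0/10.3 = 12.5243
K_B = (4C+2)/(4C−3) = 52.097/47.097 = 1.1062
τ₀ = 8FD/(πd³) = 8·2830·129.0/(π·10.3³) = 2.92056e+06/3432.9 = 850.76 MPa
τ_max = K·τ₀ = 1.1062 × 850.76 = 941.07 MPa

941 MPa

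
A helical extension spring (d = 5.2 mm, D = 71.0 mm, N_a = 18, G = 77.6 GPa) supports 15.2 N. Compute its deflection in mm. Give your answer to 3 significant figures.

k = Gd⁴/(8D³N_a) = (77.6×10³)(5.2⁴)/(8·71.0³·18) = 1.1009 N/mm
δ = F/k = 15.2 / 1.1009 = 13.807 mm

13.8 mm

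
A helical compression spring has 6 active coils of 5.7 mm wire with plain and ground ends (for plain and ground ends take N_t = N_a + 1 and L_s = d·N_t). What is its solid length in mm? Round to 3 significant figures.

39.9 mm

plain and ground ends: N_t = N_a + 1 = 6 + 1 = 7
L_s = d·N_t = 5.7 × 7 = 39.9 mm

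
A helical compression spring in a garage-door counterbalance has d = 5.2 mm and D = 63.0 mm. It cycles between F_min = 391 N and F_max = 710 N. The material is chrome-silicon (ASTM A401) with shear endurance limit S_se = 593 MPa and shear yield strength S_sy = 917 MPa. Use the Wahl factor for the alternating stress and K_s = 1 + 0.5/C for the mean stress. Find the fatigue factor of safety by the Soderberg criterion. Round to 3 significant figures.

0.947

C = D/d = 63.0/5.2 = 12.1154; K_W = (4C−1)/(4C−4)+0.615/C = 1.1182; K_s = 1+0.5/C = 1.0413
F_a = (F_max−F_min)/2 = 159.5 N; F_m = (F_max+F_min)/2 = 550.5 N
τ_a = K_W·8F_aD/(πd³) = 1.1182 × 181.98 = 203.5 MPa
τ_m = K_s·8F_mD/(πd³) = 1.0413 × 628.1 = 654.02 MPa
Soderberg: 1/n_f = τ_a/S_se + τ_m/S_sy = 203.5/593 + 654.02/917 = 0.34317 + 0.71322 = 1.0564
n_f = 1/1.0564 = 0.9466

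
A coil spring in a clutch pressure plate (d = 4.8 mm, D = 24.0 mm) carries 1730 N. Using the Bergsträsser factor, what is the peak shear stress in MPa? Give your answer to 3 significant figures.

Spring index C = D/d = 24.0/4.8 = 5.0000
K_B = (4C+2)/(4C−3) = 22.000/17.000 = 1.2941
τ₀ = 8FD/(πd³) = 8·1730·24.0/(π·4.8³) = 332160/347.44 = 956.03 MPa
τ_max = K·τ₀ = 1.2941 × 956.03 = 1237.2 MPa

1240 MPa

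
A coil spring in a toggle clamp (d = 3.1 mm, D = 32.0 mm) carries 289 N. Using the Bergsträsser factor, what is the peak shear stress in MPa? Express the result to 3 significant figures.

894 MPa

Spring index C = D/d = 32.0/3.1 = 10.3226
K_B = (4C+2)/(4C−3) = 43.290/38.290 = 1.1306
τ₀ = 8FD/(πd³) = 8·289·32.0/(π·3.1³) = 73984/93.591 = 790.5 MPa
τ_max = K·τ₀ = 1.1306 × 790.5 = 893.73 MPa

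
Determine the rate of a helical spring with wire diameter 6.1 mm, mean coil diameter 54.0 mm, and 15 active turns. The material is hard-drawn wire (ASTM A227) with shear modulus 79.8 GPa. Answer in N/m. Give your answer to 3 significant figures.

k = Gd⁴/(8D³N_a) = (79.8×10³ × 6.1⁴) / (8 × 54.0³ × 15)
  = 1.1049e+08 / 1.88957e+07 = 5.8474 N/mm = 5847.4 N/m

5850 N/m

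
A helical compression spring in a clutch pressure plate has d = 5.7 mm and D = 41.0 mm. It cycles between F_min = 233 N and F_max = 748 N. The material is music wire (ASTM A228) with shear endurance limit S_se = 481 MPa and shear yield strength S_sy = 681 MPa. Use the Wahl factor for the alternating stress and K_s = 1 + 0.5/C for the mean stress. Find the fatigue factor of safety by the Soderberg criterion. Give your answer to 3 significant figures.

C = D/d = 41.0/5.7 = 7.1930; K_W = (4C−1)/(4C−4)+0.615/C = 1.2066; K_s = 1+0.5/C = 1.0695
F_a = (F_max−F_min)/2 = 257.5 N; F_m = (F_max+F_min)/2 = 490.5 N
τ_a = K_W·8F_aD/(πd³) = 1.2066 × 145.17 = 175.16 MPa
τ_m = K_s·8F_mD/(πd³) = 1.0695 × 276.53 = 295.75 MPa
Soderberg: 1/n_f = τ_a/S_se + τ_m/S_sy = 175.16/481 + 295.75/681 = 0.36416 + 0.43429 = 0.79845
n_f = 1/0.79845 = 1.252

1.25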